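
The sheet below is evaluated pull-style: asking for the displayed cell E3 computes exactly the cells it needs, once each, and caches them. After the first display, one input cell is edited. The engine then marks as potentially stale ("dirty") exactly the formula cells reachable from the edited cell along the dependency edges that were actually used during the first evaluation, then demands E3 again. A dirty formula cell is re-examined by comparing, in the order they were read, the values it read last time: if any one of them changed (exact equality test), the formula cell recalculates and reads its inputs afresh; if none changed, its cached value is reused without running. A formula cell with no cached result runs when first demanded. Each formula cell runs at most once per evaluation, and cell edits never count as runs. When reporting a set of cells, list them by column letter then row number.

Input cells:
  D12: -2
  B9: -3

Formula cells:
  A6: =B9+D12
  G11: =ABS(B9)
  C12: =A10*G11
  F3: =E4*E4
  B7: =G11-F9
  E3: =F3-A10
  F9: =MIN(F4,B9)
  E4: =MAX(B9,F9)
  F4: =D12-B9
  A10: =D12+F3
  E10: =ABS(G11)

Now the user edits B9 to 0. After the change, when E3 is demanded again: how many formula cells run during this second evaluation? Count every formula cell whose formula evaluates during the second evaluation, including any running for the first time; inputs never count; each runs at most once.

6 formula cells run: A10, E3, E4, F3, F4, F9.

First demand of the output computes:
  F4 = -2 - -3 = 1
  F9 = MIN(1, -3) = -3
  E4 = MAX(-3, -3) = -3
  F3 = -3 * -3 = 9
  A10 = -2 + 9 = 7
  E3 = 9 - 7 = 2

After the edit, cleaning proceeds:
  F4: a read changed (B9 -3->0) — executes, giving -2.
  F9: a read changed (F4 1->-2; B9 -3->0) — executes, giving -2.
  E4: a read changed (B9 -3->0; F9 -3->-2) — executes, giving 0.
  F3: a read changed (E4 -3->0; E4 -3->0) — executes, giving 0.
  A10: a read changed (F3 9->0) — executes, giving -2.
  E3: a read changed (F3 9->0; A10 7->-2) — executes, giving 2 — identical to its old value.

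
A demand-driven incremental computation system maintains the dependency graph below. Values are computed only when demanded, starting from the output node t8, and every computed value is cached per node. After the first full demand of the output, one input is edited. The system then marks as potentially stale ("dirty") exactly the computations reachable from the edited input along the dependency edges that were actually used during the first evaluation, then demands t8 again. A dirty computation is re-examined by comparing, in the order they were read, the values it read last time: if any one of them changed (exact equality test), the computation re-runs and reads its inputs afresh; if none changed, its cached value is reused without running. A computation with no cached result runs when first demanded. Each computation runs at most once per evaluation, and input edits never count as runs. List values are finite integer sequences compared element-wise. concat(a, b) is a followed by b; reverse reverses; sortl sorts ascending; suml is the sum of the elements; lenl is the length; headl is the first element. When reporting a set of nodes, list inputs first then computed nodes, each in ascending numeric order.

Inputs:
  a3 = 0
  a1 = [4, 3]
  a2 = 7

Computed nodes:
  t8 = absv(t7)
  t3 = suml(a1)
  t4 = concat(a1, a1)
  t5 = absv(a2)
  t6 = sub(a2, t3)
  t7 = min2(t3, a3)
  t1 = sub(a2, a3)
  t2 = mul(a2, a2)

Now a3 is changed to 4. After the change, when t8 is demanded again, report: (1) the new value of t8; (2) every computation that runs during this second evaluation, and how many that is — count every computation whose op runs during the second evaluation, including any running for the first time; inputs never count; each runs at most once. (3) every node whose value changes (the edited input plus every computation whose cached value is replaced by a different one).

New value of t8: 4.
Computations that run: t7, t8 — 2 in total.
Values that change: a3, t7, t8.

First evaluation (everything demanded from the output):
  t3 = suml([4, 3]) = 7
  t7 = min2(7, 0) = 0
  t8 = absv(0) = 0

Propagation after the edit:
  t7: runs — a3 0->4; result 4.
  t8: runs — t7 0->4; result 4.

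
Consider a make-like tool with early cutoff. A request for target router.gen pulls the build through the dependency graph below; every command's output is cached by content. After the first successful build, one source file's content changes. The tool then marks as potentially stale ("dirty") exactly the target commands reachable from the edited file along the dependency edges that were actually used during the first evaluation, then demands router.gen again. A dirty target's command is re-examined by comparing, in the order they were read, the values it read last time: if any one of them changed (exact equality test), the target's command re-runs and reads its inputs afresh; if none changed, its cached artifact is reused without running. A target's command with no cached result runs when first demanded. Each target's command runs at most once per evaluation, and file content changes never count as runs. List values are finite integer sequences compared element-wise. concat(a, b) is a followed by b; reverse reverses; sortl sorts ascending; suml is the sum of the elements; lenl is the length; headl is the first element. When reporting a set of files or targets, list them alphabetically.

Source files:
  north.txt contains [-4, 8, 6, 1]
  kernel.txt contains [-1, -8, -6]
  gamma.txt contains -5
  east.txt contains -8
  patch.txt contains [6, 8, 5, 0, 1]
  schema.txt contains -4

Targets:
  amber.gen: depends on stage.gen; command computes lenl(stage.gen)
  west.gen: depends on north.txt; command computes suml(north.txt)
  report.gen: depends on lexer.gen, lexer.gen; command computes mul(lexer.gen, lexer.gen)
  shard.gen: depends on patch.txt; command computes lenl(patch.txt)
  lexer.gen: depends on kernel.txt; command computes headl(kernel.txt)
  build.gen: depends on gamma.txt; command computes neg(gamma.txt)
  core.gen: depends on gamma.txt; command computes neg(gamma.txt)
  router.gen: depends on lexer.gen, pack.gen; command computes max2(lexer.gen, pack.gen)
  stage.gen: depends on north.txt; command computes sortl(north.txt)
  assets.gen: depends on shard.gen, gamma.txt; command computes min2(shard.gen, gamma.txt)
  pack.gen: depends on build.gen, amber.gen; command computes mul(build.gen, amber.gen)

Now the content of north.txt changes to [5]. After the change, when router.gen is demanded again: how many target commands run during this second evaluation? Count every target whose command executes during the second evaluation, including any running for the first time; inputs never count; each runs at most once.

4 target commands run: amber.gen, pack.gen, router.gen, stage.gen.

First demand of the output computes:
  build.gen = neg(-5) = 5
  lexer.gen = headl([-1, -8, -6]) = -1
  stage.gen = sortl([-4, 8, 6, 1]) = [-4, 1, 6, 8]
  amber.gen = lenl([-4, 1, 6, 8]) = 4
  pack.gen = mul(5, 4) = 20
  router.gen = max2(-1, 20) = 20

After the edit, cleaning proceeds:
  stage.gen: a read changed (north.txt [-4, 8, 6, 1]->[5]) — executes, giving [5].
  amber.gen: a read changed (stage.gen [-4, 1, 6, 8]->[5]) — executes, giving 1.
  pack.gen: a read changed (amber.gen 4->1) — executes, giving 5.
  router.gen: a read changed (pack.gen 20->5) — executes, giving 5.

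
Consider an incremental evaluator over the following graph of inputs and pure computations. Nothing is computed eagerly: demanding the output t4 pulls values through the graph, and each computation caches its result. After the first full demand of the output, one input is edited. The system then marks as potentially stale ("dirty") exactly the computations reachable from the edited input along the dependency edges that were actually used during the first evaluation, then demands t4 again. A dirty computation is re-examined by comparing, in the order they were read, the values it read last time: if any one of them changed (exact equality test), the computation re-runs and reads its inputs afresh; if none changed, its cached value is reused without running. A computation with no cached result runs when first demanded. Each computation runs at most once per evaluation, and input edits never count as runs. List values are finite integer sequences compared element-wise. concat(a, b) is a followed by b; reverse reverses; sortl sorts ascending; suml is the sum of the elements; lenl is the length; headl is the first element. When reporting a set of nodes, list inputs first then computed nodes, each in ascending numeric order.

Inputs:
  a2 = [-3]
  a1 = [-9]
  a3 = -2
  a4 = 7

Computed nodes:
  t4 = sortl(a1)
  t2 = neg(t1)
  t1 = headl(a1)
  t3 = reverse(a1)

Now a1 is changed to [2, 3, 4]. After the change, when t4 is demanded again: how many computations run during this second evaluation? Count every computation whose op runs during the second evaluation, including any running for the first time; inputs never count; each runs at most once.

Initial pass — values computed on the first demand:
  t4 = sortl([-9]) = [-9]

Second demand — change propagation:
  t4: re-runs because a1 [-9]->[2, 3, 4]; new result [2, 3, 4].

Run set: t4 (1 run).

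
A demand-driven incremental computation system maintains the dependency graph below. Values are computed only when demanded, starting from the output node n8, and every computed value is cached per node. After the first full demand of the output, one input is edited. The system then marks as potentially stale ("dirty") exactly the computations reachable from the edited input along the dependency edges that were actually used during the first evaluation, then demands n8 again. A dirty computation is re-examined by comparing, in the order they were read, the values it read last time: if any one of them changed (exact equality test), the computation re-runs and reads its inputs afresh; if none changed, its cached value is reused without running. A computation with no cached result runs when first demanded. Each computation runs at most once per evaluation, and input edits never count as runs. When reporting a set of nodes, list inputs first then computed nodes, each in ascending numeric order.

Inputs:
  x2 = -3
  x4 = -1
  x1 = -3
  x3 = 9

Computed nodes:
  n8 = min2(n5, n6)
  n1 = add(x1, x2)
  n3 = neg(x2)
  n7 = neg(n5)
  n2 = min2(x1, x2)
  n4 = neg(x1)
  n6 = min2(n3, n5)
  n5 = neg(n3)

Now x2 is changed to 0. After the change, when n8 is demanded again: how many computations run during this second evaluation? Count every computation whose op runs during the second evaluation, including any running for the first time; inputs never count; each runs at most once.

First evaluation (everything demanded from the output):
  n3 = neg(-3) = 3
  n5 = neg(3) = -3
  n6 = min2(3, -3) = -3
  n8 = min2(-3, -3) = -3

Propagation after the edit:
  n3: runs — x2 -3->0; result 0.
  n5: runs — n3 3->0; result 0.
  n6: runs — n3 3->0; n5 -3->0; result 0.
  n8: runs — n5 -3->0; n6 -3->0; result 0.

Computations that run: n3, n5, n6, n8 — 4 in total.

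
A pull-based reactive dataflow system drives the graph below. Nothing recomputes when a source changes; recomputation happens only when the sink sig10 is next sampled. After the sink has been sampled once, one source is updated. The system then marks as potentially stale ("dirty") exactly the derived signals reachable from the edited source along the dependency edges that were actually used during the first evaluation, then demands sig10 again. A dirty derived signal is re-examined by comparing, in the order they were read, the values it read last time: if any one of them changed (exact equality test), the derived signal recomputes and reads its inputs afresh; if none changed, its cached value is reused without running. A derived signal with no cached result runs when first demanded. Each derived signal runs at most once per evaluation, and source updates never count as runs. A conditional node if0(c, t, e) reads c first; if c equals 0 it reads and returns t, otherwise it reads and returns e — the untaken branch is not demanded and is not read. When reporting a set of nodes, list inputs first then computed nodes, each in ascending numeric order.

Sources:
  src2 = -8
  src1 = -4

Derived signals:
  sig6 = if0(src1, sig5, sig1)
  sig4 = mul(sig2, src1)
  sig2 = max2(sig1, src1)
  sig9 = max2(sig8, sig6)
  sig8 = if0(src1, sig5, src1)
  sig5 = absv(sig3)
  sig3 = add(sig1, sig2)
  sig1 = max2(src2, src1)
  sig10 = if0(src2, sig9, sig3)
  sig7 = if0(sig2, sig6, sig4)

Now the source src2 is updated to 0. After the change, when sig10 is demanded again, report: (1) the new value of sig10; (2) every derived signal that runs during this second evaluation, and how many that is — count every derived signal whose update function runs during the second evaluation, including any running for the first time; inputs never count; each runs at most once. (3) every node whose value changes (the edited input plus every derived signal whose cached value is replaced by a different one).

First evaluation (everything demanded from the output):
  sig1 = max2(-8, -4) = -4
  sig2 = max2(-4, -4) = -4
  sig3 = add(-4, -4) = -8
  sig10 = if0(src2=-8 -> else branch sig3) = -8

Propagation after the edit:
  sig1: runs — src2 -8->0; result 0.
  sig2: marked dirty but never re-examined — demand shifted away from it.
  sig3: marked dirty but never re-examined — demand shifted away from it.
  sig6: demanded for the first time — runs, produces 0.
  sig8: demanded for the first time — runs, produces -4.
  sig9: demanded for the first time — runs, produces 0.
  sig10: runs — src2 -8->0; result 0.

Key observation: a condition flipped, so demand moved to the other branch — sig2, sig3 are never re-examined.

New value of sig10: 0.
Derived signals that run: sig1, sig6, sig8, sig9, sig10 — 5 in total.
Values that change: src2, sig1, sig10.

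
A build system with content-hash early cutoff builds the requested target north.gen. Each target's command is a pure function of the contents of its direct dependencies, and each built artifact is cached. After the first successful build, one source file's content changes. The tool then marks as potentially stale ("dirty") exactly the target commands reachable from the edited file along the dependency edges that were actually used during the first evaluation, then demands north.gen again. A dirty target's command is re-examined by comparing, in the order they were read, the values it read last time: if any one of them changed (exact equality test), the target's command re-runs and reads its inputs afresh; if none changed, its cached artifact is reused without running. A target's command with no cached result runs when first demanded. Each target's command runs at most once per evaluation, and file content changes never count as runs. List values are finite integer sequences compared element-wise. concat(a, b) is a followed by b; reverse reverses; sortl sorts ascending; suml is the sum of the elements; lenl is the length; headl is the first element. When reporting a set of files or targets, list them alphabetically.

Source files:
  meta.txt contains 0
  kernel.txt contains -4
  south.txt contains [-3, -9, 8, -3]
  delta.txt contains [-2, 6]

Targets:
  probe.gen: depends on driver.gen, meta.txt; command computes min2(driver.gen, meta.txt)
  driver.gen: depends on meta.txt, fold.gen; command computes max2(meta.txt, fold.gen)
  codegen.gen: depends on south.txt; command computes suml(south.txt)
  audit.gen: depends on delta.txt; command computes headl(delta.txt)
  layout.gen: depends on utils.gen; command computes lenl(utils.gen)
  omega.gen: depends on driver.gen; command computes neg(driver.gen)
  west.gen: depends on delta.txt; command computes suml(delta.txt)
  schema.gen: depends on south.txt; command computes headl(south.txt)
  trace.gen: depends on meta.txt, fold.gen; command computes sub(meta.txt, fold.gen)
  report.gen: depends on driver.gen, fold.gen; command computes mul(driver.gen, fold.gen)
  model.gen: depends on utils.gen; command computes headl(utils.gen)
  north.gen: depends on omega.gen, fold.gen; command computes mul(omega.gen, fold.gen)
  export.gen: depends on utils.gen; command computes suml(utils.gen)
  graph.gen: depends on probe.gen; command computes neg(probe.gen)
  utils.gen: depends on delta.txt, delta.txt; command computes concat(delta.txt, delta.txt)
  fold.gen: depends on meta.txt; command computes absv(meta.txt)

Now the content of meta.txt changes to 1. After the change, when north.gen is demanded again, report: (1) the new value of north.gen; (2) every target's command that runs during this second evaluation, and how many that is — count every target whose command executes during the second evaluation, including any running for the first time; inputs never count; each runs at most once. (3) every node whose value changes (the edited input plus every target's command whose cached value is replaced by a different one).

New value of north.gen: -1.
Target commands that run: driver.gen, fold.gen, north.gen, omega.gen — 4 in total.
Values that change: driver.gen, fold.gen, meta.txt, north.gen, omega.gen.

First evaluation (everything demanded from the output):
  fold.gen = absv(0) = 0
  driver.gen = max2(0, 0) = 0
  omega.gen = neg(0) = 0
  north.gen = mul(0, 0) = 0

Propagation after the edit:
  fold.gen: runs — meta.txt 0->1; result 1.
  driver.gen: runs — meta.txt 0->1; fold.gen 0->1; result 1.
  omega.gen: runs — driver.gen 0->1; result -1.
  north.gen: runs — omega.gen 0->-1; fold.gen 0->1; result -1.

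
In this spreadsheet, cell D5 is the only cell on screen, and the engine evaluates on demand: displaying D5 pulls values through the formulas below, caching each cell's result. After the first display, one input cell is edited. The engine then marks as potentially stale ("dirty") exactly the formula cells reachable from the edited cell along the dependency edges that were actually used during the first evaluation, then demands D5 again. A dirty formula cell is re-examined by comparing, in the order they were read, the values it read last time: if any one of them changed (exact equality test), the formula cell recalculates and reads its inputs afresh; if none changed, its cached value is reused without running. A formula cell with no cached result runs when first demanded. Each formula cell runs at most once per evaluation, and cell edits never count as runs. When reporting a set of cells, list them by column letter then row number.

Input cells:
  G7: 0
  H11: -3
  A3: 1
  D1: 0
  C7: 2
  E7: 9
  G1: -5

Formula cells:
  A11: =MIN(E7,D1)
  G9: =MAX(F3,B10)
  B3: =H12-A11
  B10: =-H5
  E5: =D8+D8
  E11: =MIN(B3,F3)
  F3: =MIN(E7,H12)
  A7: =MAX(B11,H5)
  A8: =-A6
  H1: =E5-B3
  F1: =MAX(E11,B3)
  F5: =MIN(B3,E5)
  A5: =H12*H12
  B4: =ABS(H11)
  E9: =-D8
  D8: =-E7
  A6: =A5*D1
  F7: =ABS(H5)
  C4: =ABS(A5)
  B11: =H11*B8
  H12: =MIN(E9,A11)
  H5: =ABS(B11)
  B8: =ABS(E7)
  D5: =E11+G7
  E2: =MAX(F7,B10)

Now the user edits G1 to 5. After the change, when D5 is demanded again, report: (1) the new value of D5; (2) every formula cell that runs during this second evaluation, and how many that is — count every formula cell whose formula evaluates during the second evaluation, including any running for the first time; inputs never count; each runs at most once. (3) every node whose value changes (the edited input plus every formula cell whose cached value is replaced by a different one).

Initial pass — values computed on the first demand:
  A11 = MIN(9, 0) = 0
  D8 = -(9) = -9
  E9 = -(-9) = 9
  H12 = MIN(9, 0) = 0
  B3 = 0 - 0 = 0
  F3 = MIN(9, 0) = 0
  E11 = MIN(0, 0) = 0
  D5 = 0 + 0 = 0

Second demand — change propagation:
  no demanded computation ever read G1, so the edit dirties nothing and nothing runs.

The important point: nothing the output needs ever reads G1, so the edit is invisible to it.

D5 now evaluates to 0.
Run set: none (0 run).
Changed values: G1.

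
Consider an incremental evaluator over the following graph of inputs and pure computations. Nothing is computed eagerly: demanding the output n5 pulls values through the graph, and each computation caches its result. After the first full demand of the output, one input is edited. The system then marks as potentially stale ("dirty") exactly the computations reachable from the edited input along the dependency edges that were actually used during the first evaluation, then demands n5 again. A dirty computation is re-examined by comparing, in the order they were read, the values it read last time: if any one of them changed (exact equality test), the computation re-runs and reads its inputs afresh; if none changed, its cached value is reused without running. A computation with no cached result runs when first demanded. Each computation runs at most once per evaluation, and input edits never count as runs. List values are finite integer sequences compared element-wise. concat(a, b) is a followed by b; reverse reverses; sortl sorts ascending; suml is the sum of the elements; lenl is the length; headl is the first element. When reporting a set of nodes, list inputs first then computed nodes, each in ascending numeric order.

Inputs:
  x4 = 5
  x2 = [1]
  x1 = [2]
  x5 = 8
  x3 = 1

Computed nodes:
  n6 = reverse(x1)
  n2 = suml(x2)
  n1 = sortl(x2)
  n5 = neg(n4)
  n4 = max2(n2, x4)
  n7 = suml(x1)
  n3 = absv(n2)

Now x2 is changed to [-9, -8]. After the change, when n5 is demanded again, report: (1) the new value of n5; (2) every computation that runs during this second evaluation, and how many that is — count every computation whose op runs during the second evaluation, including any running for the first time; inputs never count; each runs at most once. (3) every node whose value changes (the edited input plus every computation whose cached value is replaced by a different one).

Initial pass — values computed on the first demand:
  n2 = suml([1]) = 1
  n4 = max2(1, 5) = 5
  n5 = neg(5) = -5

Second demand — change propagation:
  n2: re-runs because x2 [1]->[-9, -8]; new result -17.
  n4: re-runs because n2 1->-17; new result 5 (unchanged).
  n5: re-examined; everything it read last time is the same (n4 unchanged) — cache -5 kept, no run.

The important point: n4 recomputes to an identical value, and the output ends up unchanged.

n5 now evaluates to -5.
Run set: n2, n4 (2 run).
Changed values: x2, n2.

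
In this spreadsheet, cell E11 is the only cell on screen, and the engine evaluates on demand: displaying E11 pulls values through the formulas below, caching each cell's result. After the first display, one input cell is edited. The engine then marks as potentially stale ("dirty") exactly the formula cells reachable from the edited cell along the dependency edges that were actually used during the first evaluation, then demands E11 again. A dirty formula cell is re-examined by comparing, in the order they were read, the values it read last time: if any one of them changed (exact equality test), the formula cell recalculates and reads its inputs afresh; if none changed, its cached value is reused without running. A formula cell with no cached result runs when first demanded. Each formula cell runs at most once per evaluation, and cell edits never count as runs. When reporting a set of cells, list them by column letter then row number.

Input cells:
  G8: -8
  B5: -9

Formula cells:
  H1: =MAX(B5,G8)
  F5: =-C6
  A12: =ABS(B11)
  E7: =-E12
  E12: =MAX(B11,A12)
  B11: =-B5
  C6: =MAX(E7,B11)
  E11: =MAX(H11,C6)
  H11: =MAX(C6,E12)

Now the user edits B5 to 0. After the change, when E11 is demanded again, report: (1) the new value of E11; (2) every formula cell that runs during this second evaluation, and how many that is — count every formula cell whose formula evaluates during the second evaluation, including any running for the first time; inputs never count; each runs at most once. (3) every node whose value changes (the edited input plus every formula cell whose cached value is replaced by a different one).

E11 now evaluates to 0.
Run set: A12, B11, C6, E7, E11, E12, H11 (7 run).
Changed values: A12, B5, B11, C6, E7, E11, E12, H11.

Initial pass — values computed on the first demand:
  B11 = -(-9) = 9
  A12 = ABS(9) = 9
  E12 = MAX(9, 9) = 9
  E7 = -(9) = -9
  C6 = MAX(-9, 9) = 9
  H11 = MAX(9, 9) = 9
  E11 = MAX(9, 9) = 9

Second demand — change propagation:
  B11: re-runs because B5 -9->0; new result 0.
  A12: re-runs because B11 9->0; new result 0.
  E12: re-runs because B11 9->0; A12 9->0; new result 0.
  E7: re-runs because E12 9->0; new result 0.
  C6: re-runs because E7 -9->0; B11 9->0; new result 0.
  H11: re-runs because C6 9->0; E12 9->0; new result 0.
  E11: re-runs because H11 9->0; C6 9->0; new result 0.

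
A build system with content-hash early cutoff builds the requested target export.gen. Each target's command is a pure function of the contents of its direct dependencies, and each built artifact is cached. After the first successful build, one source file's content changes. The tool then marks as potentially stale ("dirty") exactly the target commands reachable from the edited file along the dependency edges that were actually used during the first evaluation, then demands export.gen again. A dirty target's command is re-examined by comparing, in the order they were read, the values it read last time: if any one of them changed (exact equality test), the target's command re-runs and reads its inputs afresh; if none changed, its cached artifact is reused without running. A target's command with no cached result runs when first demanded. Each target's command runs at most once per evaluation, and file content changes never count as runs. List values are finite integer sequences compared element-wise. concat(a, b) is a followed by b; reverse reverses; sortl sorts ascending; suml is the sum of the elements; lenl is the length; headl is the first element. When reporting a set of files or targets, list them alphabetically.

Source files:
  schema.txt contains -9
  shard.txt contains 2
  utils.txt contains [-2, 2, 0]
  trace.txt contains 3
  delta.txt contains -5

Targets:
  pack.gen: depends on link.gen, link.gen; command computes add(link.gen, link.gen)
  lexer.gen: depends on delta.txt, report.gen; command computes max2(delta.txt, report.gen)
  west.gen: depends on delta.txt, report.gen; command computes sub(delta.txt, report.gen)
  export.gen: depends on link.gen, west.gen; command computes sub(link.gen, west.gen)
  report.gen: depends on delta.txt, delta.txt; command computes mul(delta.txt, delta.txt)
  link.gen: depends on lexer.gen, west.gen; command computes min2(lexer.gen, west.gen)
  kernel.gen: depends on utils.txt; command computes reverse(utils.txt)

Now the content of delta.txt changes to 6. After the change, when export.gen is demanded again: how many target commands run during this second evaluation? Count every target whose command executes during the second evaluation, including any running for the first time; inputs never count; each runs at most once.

First evaluation (everything demanded from the output):
  report.gen = mul(-5, -5) = 25
  lexer.gen = max2(-5, 25) = 25
  west.gen = sub(-5, 25) = -30
  link.gen = min2(25, -30) = -30
  export.gen = sub(-30, -30) = 0

Propagation after the edit:
  report.gen: runs — delta.txt -5->6; delta.txt -5->6; result 36.
  lexer.gen: runs — delta.txt -5->6; report.gen 25->36; result 36.
  west.gen: runs — delta.txt -5->6; report.gen 25->36; result -30 (same value as before).
  link.gen: runs — lexer.gen 25->36; result -30 (same value as before).
  export.gen: checked — values it read are unchanged (link.gen unchanged, west.gen unchanged); reused cached 0 without running.

Key observation: the cutoff stops propagation at export.gen — its inputs' values are unchanged, so it reuses its cache.

Target commands that run: lexer.gen, link.gen, report.gen, west.gen — 4 in total.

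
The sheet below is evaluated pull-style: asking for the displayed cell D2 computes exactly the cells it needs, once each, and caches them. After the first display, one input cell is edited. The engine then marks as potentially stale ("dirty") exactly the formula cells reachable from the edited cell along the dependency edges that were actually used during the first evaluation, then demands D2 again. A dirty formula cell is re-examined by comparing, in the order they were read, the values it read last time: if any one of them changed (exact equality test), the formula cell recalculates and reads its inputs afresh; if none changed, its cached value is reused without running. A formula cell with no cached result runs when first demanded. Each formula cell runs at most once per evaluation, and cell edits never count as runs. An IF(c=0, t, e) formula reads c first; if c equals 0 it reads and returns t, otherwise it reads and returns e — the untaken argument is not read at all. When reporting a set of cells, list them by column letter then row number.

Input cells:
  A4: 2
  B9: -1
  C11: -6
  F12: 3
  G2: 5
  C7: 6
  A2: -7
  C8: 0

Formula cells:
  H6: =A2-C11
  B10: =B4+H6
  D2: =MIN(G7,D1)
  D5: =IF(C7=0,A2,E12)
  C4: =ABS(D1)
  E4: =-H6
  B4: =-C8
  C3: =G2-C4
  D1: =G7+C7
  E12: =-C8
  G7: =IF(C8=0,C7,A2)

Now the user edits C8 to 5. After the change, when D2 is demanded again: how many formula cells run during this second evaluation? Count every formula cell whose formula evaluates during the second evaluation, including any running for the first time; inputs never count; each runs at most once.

3 formula cells run: D1, D2, G7.

First demand of the output computes:
  G7 = IF(C8=0: C8=0 -> then branch C7) = 6
  D1 = 6 + 6 = 12
  D2 = MIN(6, 12) = 6

After the edit, cleaning proceeds:
  G7: a read changed (C8 0->5) — executes, giving -7.
  D1: a read changed (G7 6->-7) — executes, giving -1.
  D2: a read changed (G7 6->-7; D1 12->-1) — executes, giving -7.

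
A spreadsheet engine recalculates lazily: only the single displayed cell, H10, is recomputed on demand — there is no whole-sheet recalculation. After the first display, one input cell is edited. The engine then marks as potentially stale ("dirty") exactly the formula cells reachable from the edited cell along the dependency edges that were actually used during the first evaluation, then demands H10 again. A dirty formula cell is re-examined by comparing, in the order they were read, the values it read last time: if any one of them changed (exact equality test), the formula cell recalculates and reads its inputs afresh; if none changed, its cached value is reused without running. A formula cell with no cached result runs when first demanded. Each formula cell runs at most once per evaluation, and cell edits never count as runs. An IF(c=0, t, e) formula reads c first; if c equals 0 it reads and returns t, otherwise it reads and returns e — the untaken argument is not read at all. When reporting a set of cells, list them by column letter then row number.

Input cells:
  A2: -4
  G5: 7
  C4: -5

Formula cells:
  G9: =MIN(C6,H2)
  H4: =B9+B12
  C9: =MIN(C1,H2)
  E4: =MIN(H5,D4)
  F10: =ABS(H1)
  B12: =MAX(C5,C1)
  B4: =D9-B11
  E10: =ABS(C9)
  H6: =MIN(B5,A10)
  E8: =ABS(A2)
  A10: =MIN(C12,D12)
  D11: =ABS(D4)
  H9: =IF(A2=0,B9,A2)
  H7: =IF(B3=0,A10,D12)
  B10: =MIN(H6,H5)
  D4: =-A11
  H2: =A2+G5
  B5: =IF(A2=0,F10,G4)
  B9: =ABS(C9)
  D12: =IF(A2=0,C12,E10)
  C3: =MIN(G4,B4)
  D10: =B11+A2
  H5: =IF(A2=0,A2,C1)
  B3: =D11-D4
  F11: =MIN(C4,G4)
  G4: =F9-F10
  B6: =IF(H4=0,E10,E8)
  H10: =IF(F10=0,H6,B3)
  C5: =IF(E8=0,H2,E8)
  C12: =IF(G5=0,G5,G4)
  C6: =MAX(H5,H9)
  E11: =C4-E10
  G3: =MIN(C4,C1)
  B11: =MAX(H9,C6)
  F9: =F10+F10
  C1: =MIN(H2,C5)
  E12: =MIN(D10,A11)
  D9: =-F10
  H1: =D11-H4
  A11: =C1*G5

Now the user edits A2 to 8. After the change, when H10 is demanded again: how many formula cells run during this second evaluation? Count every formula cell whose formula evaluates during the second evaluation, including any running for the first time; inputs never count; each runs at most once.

Formula cells that run: A11, B3, B9, B12, C1, C5, C9, D4, D11, E8, F10, H1, H2, H4, H10 — 15 in total.

First evaluation (everything demanded from the output):
  E8 = ABS(-4) = 4
  H2 = -4 + 7 = 3
  C5 = IF(E8=0: E8=4 -> else branch E8) = 4
  C1 = MIN(3, 4) = 3
  A11 = 3 * 7 = 21
  B12 = MAX(4, 3) = 4
  C9 = MIN(3, 3) = 3
  B9 = ABS(3) = 3
  D4 = -(21) = -21
  D11 = ABS(-21) = 21
  B3 = 21 - -21 = 42
  H4 = 3 + 4 = 7
  H1 = 21 - 7 = 14
  F10 = ABS(14) = 14
  H10 = IF(F10=0: F10=14 -> else branch B3) = 42

Propagation after the edit:
  E8: runs — A2 -4->8; result 8.
  H2: runs — A2 -4->8; result 15.
  C5: runs — E8 4->8; E8 4->8; result 8.
  C1: runs — H2 3->15; C5 4->8; result 8.
  A11: runs — C1 3->8; result 56.
  B12: runs — C5 4->8; C1 3->8; result 8.
  C9: runs — C1 3->8; H2 3->15; result 8.
  B9: runs — C9 3->8; result 8.
  D4: runs — A11 21->56; result -56.
  D11: runs — D4 -21->-56; result 56.
  B3: runs — D11 21->56; D4 -21->-56; result 112.
  H4: runs — B9 3->8; B12 4->8; result 16.
  H1: runs — D11 21->56; H4 7->16; result 40.
  F10: runs — H1 14->40; result 40.
  H10: runs — F10 14->40; B3 42->112; result 112.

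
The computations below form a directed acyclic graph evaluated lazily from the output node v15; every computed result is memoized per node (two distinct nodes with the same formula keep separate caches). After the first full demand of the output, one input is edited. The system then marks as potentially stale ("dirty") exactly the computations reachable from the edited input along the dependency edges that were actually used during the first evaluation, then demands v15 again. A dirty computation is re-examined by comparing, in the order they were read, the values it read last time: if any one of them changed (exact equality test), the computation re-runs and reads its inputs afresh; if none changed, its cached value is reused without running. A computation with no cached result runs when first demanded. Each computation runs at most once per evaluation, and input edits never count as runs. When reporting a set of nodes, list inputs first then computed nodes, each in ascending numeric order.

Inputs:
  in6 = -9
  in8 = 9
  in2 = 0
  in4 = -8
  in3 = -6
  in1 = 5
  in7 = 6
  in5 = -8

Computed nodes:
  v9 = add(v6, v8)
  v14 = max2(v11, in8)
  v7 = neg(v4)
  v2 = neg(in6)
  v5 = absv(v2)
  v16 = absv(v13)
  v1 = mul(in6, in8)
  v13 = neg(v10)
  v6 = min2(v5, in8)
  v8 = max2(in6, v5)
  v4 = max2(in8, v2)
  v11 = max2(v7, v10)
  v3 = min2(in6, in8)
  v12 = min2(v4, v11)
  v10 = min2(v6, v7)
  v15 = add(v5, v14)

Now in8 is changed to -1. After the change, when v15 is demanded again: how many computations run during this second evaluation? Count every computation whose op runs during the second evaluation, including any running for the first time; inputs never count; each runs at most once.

5 computations run: v4, v6, v10, v14, v15.
Note where the cutoff bites: v7 is checked, finds nothing changed, and keeps its cache.

First demand of the output computes:
  v2 = neg(-9) = 9
  v4 = max2(9, 9) = 9
  v5 = absv(9) = 9
  v6 = min2(9, 9) = 9
  v7 = neg(9) = -9
  v10 = min2(9, -9) = -9
  v11 = max2(-9, -9) = -9
  v14 = max2(-9, 9) = 9
  v15 = add(9, 9) = 18

After the edit, cleaning proceeds:
  v4: a read changed (in8 9->-1) — executes, giving 9 — identical to its old value.
  v6: a read changed (in8 9->-1) — executes, giving -1.
  v7: dirty, but its reads are unchanged (v4 unchanged); cached -9 stands.
  v10: a read changed (v6 9->-1) — executes, giving -9 — identical to its old value.
  v11: dirty, but its reads are unchanged (v7 unchanged, v10 unchanged); cached -9 stands.
  v14: a read changed (in8 9->-1) — executes, giving -1.
  v15: a read changed (v14 9->-1) — executes, giving 8.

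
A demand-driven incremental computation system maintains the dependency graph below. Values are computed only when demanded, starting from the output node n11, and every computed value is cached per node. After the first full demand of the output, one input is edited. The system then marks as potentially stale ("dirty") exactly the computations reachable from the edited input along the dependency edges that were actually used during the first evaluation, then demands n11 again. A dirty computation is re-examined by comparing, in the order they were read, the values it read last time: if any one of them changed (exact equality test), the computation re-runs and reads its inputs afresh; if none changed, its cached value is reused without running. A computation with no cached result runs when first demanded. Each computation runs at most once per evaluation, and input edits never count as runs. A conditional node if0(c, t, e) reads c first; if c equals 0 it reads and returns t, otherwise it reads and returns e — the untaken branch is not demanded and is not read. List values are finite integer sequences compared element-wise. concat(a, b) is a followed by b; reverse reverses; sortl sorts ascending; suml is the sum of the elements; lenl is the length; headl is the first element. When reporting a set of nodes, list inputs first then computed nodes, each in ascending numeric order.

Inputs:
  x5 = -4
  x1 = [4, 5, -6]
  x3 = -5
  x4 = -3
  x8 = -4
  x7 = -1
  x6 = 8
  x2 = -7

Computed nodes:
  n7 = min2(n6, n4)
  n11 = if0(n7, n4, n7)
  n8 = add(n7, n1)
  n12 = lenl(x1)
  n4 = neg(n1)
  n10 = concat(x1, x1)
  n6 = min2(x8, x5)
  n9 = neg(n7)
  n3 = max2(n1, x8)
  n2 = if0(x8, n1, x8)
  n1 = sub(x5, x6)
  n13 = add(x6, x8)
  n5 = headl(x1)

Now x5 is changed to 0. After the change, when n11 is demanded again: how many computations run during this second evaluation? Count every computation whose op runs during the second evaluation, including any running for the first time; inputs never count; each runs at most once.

Computations that run: n1, n4, n6, n7 — 4 in total.
Key observation: the cutoff stops propagation at n11 — its inputs' values are unchanged, so it reuses its cache.

First evaluation (everything demanded from the output):
  n1 = sub(-4, 8) = -12
  n4 = neg(-12) = 12
  n6 = min2(-4, -4) = -4
  n7 = min2(-4, 12) = -4
  n11 = if0(n7=-4 -> else branch n7) = -4

Propagation after the edit:
  n1: runs — x5 -4->0; result -8.
  n4: runs — n1 -12->-8; result 8.
  n6: runs — x5 -4->0; result -4 (same value as before).
  n7: runs — n4 12->8; result -4 (same value as before).
  n11: checked — values it read are unchanged (n7 unchanged, n7 unchanged); reused cached -4 without running.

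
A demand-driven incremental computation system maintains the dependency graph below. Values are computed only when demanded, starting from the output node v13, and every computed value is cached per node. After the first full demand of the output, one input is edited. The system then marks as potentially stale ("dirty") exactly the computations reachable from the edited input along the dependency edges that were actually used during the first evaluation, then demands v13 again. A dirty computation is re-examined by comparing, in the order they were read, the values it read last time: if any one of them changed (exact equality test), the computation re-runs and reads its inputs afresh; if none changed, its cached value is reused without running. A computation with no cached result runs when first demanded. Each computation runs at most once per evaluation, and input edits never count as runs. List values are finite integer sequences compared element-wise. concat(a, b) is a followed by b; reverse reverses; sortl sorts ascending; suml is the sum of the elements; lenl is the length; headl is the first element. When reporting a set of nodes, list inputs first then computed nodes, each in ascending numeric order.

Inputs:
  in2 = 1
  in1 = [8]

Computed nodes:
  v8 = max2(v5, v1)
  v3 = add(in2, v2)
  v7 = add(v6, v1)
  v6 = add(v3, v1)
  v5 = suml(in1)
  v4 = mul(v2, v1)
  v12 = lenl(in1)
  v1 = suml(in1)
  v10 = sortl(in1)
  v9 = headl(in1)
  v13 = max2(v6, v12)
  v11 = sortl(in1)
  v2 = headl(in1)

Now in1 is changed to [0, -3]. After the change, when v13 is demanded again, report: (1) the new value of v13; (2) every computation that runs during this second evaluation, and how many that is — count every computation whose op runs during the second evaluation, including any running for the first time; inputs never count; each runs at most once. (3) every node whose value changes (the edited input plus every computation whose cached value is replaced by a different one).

New value of v13: 2.
Computations that run: v1, v2, v3, v6, v12, v13 — 6 in total.
Values that change: in1, v1, v2, v3, v6, v12, v13.

First evaluation (everything demanded from the output):
  v1 = suml([8]) = 8
  v2 = headl([8]) = 8
  v3 = add(1, 8) = 9
  v6 = add(9, 8) = 17
  v12 = lenl([8]) = 1
  v13 = max2(17, 1) = 17

Propagation after the edit:
  v1: runs — in1 [8]->[0, -3]; result -3.
  v2: runs — in1 [8]->[0, -3]; result 0.
  v3: runs — v2 8->0; result 1.
  v6: runs — v3 9->1; v1 8->-3; result -2.
  v12: runs — in1 [8]->[0, -3]; result 2.
  v13: runs — v6 17->-2; v12 1->2; result 2.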